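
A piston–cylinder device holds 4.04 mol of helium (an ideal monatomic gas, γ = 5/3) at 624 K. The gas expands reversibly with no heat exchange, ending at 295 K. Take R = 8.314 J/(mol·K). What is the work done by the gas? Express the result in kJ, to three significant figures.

Adiabatic ⇒ Q = 0, so W_by = −ΔU = nCᵥ(T₁ − T₂).
Cᵥ = 3R/2 = 12.47 J/(mol·K).
W = (4.04)(12.47)(624 − 295) = 16576 J.

W ≈ 16.6 kJ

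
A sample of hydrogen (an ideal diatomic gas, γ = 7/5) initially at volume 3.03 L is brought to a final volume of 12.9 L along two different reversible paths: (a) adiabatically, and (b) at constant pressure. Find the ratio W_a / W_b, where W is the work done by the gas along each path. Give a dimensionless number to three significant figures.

Path (a) adiabatic: W = P₁V₁(1 − (V₁/V₂)^(γ−1))/(γ−1) → W_a/(P₁V₁) = 1.1.
Path (b) isobaric: W = P₁(V₂ − V₁) → W_b/(P₁V₁) = 3.257.
W_a / W_b = 1.1 / 3.257 = 0.3375.

W_a / W_b ≈ 0.338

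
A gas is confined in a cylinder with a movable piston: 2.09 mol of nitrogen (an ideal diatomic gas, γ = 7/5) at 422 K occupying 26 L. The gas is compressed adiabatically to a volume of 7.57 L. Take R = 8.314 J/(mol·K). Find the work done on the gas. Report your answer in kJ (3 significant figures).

Adiabatic: TV^(γ−1) = const with γ = 7/5.
T₂ = T₁ (V₁/V₂)^(γ−1) = 422 × (26/7.57)^0.4 = 422 × 1.638 = 691.3 K.
W_by = nCᵥ(T₁ − T₂) = (2.09)(20.79)(422 − 691.3) = -11698 J.
Work on gas = −W_by = 11698 J.

W ≈ 11.7 kJ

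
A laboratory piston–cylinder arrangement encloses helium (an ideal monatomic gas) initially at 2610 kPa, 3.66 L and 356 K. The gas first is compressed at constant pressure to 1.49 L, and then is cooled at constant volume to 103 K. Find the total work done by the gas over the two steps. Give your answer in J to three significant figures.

W_total ≈ -5660 J

Step 1 (isobaric): W = PΔV = (2610 kPa)(1.49 − 3.66 L) = -5664 J.
Step 2 (isochoric): W = 0 (constant volume).
W_total = -5664 + 0 = -5664 J.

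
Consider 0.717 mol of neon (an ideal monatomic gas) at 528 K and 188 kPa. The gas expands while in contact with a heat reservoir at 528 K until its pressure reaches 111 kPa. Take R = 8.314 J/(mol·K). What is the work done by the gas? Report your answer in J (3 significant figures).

Isothermal process: W = nRT ln(V₂/V₁) = nRT ln(P₁/P₂).
W = (0.717)(8.314)(528) × ln(188/111)
  = 3147 × ln(1.694) = 3147 × 0.5269
W_by_gas = 1658 J.

W ≈ 1660 J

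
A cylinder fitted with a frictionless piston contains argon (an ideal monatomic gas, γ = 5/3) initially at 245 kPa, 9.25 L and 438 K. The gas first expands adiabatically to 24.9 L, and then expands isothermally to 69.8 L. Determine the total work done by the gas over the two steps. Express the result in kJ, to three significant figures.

W_total ≈ 2.85 kJ

Step 1 (adiabatic): W = (P₁V₁ − P₂V₂)/(γ−1) = (2266 − 1171)/0.667 = 1643 J.
After step 1: P = 47.03 kPa, V = 24.9 L, T = 226.3 K.
Step 2 (isothermal): W = P₁V₁ ln(V₂/V₁) = (1171) ln(69.8/24.9) = 1207 J.
W_total = 1643 + 1207 = 2850 J.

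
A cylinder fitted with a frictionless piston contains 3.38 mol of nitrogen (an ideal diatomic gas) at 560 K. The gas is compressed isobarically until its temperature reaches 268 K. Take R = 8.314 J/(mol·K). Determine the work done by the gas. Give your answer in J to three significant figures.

Isobaric: W = P ΔV = nR ΔT.
W = (3.38)(8.314)(268 − 560) = -8206 J.

W ≈ -8210 J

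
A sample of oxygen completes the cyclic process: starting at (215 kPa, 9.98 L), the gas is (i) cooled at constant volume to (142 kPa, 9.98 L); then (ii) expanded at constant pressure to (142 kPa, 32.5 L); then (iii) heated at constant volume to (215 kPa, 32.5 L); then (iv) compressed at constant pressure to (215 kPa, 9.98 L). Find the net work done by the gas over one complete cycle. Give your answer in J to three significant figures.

W_net ≈ -1640 J

Constant-volume legs do no work.
W(ii) = (142)(32.5 − 9.98) = 3198 J; W(iv) = (215)(9.98 − 32.5) = -4842 J.
W_net = 3198 − 4842 = -1644 J (the counter-clockwise enclosed area).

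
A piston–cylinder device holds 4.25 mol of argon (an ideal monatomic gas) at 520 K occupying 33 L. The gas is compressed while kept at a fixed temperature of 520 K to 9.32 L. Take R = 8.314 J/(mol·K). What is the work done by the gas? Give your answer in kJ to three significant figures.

Isothermal: W = nRT ln(V₂/V₁).
W = (4.25)(8.314)(520) × ln(9.32/33)
  = 18374 × -1.264
W_by_gas = -23231 J.

W ≈ -23.2 kJ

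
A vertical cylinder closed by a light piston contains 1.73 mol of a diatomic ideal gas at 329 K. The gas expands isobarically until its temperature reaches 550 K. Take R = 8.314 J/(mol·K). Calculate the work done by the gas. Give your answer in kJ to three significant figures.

Isobaric: W = P ΔV = nR ΔT.
W = (1.73)(8.314)(550 − 329) = 3179 J.

W ≈ 3.18 kJ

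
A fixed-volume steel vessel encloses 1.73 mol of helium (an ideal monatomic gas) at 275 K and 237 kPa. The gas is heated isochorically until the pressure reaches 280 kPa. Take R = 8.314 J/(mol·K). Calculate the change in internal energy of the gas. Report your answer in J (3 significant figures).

ΔU ≈ 1080 J

Constant volume ⇒ W = 0, so Q = ΔU = nCᵥΔT with Cᵥ = 3R/2 = 12.47 J/(mol·K).
At constant V, T₂/T₁ = P₂/P₁ ⇒ ΔT = T₁(P₂/P₁ − 1) = 275·(280/237 − 1) = 49.89 K.
ΔU = (1.73)(12.47)(49.89) = 1076 J.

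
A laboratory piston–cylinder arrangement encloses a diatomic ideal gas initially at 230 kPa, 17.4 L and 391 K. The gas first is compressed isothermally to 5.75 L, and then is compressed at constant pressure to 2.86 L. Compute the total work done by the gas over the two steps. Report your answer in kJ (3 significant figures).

Step 1 (isothermal): W = P₁V₁ ln(V₂/V₁) = (4002) ln(5.75/17.4) = -4431 J.
After step 1: P = 696 kPa, V = 5.75 L, T = 391 K.
Step 2 (isobaric): W = PΔV = (696 kPa)(2.86 − 5.75 L) = -2011 J.
W_total = -4431 − 2011 = -6443 J.

W_total ≈ -6.44 kJ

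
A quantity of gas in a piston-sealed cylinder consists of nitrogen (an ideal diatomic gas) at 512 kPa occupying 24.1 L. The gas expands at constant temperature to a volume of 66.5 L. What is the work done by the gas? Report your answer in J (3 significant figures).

W ≈ 12500 J

Isothermal: W = nRT ln(V₂/V₁) = P₁V₁ ln(V₂/V₁).
P₁V₁ = (512 kPa)(24.1 L) = 12339 J.
W = 12339 × ln(66.5/24.1) = 12339 × 1.015
W_by_gas = 12524 J.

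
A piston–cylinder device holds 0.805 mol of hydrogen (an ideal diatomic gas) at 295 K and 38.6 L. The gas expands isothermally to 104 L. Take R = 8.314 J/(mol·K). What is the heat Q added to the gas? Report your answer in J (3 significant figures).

Q ≈ 1960 J

Isothermal ⇒ ΔU = 0, so Q = W = nRT ln(V₂/V₁).
Q = (0.805)(8.314)(295) ln(104/38.6) = 1974 × 0.9911 = 1957 J.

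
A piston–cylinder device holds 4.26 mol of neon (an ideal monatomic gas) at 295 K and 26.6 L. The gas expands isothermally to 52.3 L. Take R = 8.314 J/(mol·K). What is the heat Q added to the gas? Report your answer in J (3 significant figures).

Isothermal ⇒ ΔU = 0, so Q = W = nRT ln(V₂/V₁).
Q = (4.26)(8.314)(295) ln(52.3/26.6) = 10448 × 0.6761 = 7064 J.

Q ≈ 7060 J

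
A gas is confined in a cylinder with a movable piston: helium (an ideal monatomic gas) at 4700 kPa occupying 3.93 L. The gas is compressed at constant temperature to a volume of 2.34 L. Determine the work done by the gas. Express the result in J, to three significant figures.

Isothermal: W = nRT ln(V₂/V₁) = P₁V₁ ln(V₂/V₁).
P₁V₁ = (4700 kPa)(3.93 L) = 18471 J.
W = 18471 × ln(2.34/3.93) = 18471 × -0.5185
W_by_gas = -9577 J.

W ≈ -9580 J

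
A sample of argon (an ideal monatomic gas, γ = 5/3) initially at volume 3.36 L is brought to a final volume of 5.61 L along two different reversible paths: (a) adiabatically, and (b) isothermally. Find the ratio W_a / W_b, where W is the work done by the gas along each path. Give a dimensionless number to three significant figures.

W_a / W_b ≈ 0.847

Path (a) adiabatic: W = P₁V₁(1 − (V₁/V₂)^(γ−1))/(γ−1) → W_a/(P₁V₁) = 0.4342.
Path (b) isothermal: W = P₁V₁ ln(V₂/V₁) → W_b/(P₁V₁) = 0.5126.
W_a / W_b = 0.4342 / 0.5126 = 0.847.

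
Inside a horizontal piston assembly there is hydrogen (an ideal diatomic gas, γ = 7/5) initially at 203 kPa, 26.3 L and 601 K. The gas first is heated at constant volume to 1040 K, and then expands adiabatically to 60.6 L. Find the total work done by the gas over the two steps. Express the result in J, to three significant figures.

Step 1 (isochoric): W = 0 (constant volume).
After step 1: P = 351.3 kPa (V unchanged).
Step 2 (adiabatic): W = (P₁V₁ − P₂V₂)/(γ−1) = (9239 − 6616)/0.4 = 6556 J.
W_total = 0 + 6556 = 6556 J.

W_total ≈ 6560 J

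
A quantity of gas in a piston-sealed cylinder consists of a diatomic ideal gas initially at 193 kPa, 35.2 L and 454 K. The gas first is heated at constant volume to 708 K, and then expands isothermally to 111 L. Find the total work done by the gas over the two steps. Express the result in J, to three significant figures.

W_total ≈ 12200 J

Step 1 (isochoric): W = 0 (constant volume).
After step 1: P = 301 kPa (V unchanged).
Step 2 (isothermal): W = P₁V₁ ln(V₂/V₁) = (10594) ln(111/35.2) = 12168 J.
W_total = 0 + 12168 = 12168 J.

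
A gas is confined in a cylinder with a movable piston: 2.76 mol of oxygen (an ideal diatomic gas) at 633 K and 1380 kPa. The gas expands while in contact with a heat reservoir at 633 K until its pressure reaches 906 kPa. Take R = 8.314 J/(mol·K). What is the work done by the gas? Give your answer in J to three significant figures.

W ≈ 6110 J

Isothermal process: W = nRT ln(V₂/V₁) = nRT ln(P₁/P₂).
W = (2.76)(8.314)(633) × ln(1380/906)
  = 14525 × ln(1.523) = 14525 × 0.4208
W_by_gas = 6112 J.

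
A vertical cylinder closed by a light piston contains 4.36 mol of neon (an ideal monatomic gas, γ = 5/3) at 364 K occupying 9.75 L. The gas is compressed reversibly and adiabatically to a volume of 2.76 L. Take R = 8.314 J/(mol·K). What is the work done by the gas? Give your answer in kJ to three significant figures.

W ≈ -26.1 kJ

Adiabatic: TV^(γ−1) = const with γ = 5/3.
T₂ = T₁ (V₁/V₂)^(γ−1) = 364 × (9.75/2.76)^0.667 = 364 × 2.32 = 844.3 K.
W_by = nCᵥ(T₁ − T₂) = (4.36)(12.47)(364 − 844.3) = -26116 J.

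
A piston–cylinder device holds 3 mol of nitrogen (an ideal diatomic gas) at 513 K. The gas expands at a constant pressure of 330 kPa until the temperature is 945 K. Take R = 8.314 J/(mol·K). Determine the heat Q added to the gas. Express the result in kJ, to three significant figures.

Isobaric: W = nRΔT = (3)(8.314)(432) = 10775 J.
ΔU = nCᵥΔT with Cᵥ = 5R/2: ΔU = (3)(20.79)(432) = 26937 J.
Q = ΔU + W = 26937 + 10775 = 37712 J.

Q ≈ 37.7 kJ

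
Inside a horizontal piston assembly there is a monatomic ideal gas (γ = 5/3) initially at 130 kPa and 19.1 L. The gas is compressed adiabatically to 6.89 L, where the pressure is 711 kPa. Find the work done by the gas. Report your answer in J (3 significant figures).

W ≈ -3620 J

Adiabatic: W = (P₁V₁ − P₂V₂)/(γ − 1) with γ = 5/3.
P₁V₁ = 2483 J, P₂V₂ = 4899 J.
W = (2483 − 4899) / 0.6667 = -3624 J.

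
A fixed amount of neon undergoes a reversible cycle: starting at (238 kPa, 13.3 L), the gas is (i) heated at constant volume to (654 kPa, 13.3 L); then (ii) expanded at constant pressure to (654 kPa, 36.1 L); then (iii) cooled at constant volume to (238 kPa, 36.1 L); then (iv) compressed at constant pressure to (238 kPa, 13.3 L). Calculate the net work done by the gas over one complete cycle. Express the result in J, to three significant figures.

Constant-volume legs do no work.
W(ii) = (654)(36.1 − 13.3) = 14911 J; W(iv) = (238)(13.3 − 36.1) = -5426 J.
W_net = 14911 − 5426 = 9485 J (the clockwise enclosed area).

W_net ≈ 9480 J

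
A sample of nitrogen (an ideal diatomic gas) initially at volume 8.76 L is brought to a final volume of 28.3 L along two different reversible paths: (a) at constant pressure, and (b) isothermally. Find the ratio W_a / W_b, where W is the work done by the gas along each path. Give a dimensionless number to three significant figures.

Path (a) isobaric: W = P₁(V₂ − V₁) → W_a/(P₁V₁) = 2.231.
Path (b) isothermal: W = P₁V₁ ln(V₂/V₁) → W_b/(P₁V₁) = 1.173.
W_a / W_b = 2.231 / 1.173 = 1.902.

W_a / W_b ≈ 1.90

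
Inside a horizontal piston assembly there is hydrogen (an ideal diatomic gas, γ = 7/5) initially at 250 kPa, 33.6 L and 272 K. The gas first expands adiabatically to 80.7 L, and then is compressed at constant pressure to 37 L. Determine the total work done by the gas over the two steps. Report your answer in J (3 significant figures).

Step 1 (adiabatic): W = (P₁V₁ − P₂V₂)/(γ−1) = (8400 − 5917)/0.4 = 6209 J.
After step 1: P = 73.31 kPa, V = 80.7 L, T = 191.6 K.
Step 2 (isobaric): W = PΔV = (73.31 kPa)(37 − 80.7 L) = -3204 J.
W_total = 6209 − 3204 = 3005 J.

W_total ≈ 3000 J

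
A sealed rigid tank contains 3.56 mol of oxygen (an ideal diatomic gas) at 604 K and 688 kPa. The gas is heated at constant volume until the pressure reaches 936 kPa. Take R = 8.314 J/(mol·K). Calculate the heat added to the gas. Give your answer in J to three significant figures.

Q ≈ 16100 J

Constant volume ⇒ W = 0, so Q = ΔU = nCᵥΔT with Cᵥ = 5R/2 = 20.79 J/(mol·K).
At constant V, T₂/T₁ = P₂/P₁ ⇒ ΔT = T₁(P₂/P₁ − 1) = 604·(936/688 − 1) = 217.7 K.
ΔU = (3.56)(20.79)(217.7) = 16110 J.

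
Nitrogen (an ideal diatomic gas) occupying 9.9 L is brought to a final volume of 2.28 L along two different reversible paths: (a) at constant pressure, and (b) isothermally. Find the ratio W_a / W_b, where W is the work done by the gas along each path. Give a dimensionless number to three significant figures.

Path (a) isobaric: W = P₁(V₂ − V₁) → W_a/(P₁V₁) = -0.7697.
Path (b) isothermal: W = P₁V₁ ln(V₂/V₁) → W_b/(P₁V₁) = -1.468.
W_a / W_b = -0.7697 / -1.468 = 0.5242.

W_a / W_b ≈ 0.524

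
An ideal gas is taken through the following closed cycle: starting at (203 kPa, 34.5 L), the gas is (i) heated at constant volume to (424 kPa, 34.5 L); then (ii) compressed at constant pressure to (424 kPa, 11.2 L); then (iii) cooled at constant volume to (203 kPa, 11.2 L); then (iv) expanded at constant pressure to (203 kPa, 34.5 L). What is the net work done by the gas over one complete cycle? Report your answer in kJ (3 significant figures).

W_net ≈ -5.15 kJ

Constant-volume legs do no work.
W(ii) = (424)(11.2 − 34.5) = -9879 J; W(iv) = (203)(34.5 − 11.2) = 4730 J.
W_net = -9879 + 4730 = -5149 J (the counter-clockwise enclosed area).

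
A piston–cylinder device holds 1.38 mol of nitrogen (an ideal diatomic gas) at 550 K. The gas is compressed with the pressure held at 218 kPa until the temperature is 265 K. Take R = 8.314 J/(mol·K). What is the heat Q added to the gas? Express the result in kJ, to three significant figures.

Isobaric: W = nRΔT = (1.38)(8.314)(-285) = -3270 J.
ΔU = nCᵥΔT with Cᵥ = 5R/2: ΔU = (1.38)(20.79)(-285) = -8175 J.
Q = ΔU + W = -8175 − 3270 = -11445 J.

Q ≈ -11.4 kJ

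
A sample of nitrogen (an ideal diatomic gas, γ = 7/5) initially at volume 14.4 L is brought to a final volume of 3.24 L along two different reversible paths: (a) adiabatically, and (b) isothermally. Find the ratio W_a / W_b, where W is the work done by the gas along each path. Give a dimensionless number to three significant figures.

Path (a) adiabatic: W = P₁V₁(1 − (V₁/V₂)^(γ−1))/(γ−1) → W_a/(P₁V₁) = -2.04.
Path (b) isothermal: W = P₁V₁ ln(V₂/V₁) → W_b/(P₁V₁) = -1.492.
W_a / W_b = -2.04 / -1.492 = 1.368.

W_a / W_b ≈ 1.37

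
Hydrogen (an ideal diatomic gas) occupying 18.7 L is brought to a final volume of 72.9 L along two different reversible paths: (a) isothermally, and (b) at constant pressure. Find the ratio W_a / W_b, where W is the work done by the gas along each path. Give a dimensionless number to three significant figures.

W_a / W_b ≈ 0.469

Path (a) isothermal: W = P₁V₁ ln(V₂/V₁) → W_a/(P₁V₁) = 1.361.
Path (b) isobaric: W = P₁(V₂ − V₁) → W_b/(P₁V₁) = 2.898.
W_a / W_b = 1.361 / 2.898 = 0.4694.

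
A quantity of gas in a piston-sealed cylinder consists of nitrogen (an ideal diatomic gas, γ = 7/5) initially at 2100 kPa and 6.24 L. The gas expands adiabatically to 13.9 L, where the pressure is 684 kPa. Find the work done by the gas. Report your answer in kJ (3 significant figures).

Adiabatic: W = (P₁V₁ − P₂V₂)/(γ − 1) with γ = 7/5.
P₁V₁ = 13104 J, P₂V₂ = 9508 J.
W = (13104 − 9508) / 0.4 = 8991 J.

W ≈ 8.99 kJ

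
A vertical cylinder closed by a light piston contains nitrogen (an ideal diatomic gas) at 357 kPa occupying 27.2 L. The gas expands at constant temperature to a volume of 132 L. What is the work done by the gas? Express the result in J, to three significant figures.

Isothermal: W = nRT ln(V₂/V₁) = P₁V₁ ln(V₂/V₁).
P₁V₁ = (357 kPa)(27.2 L) = 9710 J.
W = 9710 × ln(132/27.2) = 9710 × 1.58
W_by_gas = 15338 J.

W ≈ 15300 J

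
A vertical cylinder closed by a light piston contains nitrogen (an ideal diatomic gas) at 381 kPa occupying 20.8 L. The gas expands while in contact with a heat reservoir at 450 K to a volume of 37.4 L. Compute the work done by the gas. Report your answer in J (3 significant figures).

W ≈ 4650 J

Isothermal: W = nRT ln(V₂/V₁) = P₁V₁ ln(V₂/V₁).
P₁V₁ = (381 kPa)(20.8 L) = 7925 J.
W = 7925 × ln(37.4/20.8) = 7925 × 0.5867
W_by_gas = 4650 J.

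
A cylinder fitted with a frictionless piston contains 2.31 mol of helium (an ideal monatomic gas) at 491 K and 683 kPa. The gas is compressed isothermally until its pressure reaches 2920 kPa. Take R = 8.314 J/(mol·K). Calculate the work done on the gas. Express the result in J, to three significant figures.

Isothermal process: W = nRT ln(V₂/V₁) = nRT ln(P₁/P₂).
W = (2.31)(8.314)(491) × ln(683/2920)
  = 9430 × ln(0.2339) = 9430 × -1.453
W_by_gas = -13700 J; work on gas = −W_by = 13700 J.

W ≈ 13700 J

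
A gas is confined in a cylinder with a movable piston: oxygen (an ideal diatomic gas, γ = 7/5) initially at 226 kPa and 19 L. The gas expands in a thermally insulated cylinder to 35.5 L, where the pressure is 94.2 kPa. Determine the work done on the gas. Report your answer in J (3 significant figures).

W ≈ -2370 J

Adiabatic: W = (P₁V₁ − P₂V₂)/(γ − 1) with γ = 7/5.
P₁V₁ = 4294 J, P₂V₂ = 3344 J.
W = (4294 − 3344) / 0.4 = 2375 J.
Work on gas = −W_by = -2375 J.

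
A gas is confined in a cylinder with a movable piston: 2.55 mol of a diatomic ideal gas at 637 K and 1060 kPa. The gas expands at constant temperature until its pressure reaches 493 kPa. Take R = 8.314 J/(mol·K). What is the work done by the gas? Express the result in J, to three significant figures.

W ≈ 10300 J

Isothermal process: W = nRT ln(V₂/V₁) = nRT ln(P₁/P₂).
W = (2.55)(8.314)(637) × ln(1060/493)
  = 13505 × ln(2.15) = 13505 × 0.7655
W_by_gas = 10338 J.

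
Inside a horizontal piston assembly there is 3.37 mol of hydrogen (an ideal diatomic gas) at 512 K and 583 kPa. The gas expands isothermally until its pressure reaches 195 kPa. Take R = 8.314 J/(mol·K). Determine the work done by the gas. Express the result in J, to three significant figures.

W ≈ 15700 J

Isothermal process: W = nRT ln(V₂/V₁) = nRT ln(P₁/P₂).
W = (3.37)(8.314)(512) × ln(583/195)
  = 14345 × ln(2.99) = 14345 × 1.095
W_by_gas = 15711 J.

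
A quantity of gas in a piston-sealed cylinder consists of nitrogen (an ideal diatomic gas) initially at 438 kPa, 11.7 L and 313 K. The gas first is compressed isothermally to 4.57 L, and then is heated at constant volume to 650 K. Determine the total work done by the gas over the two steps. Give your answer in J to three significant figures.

Step 1 (isothermal): W = P₁V₁ ln(V₂/V₁) = (5125) ln(4.57/11.7) = -4818 J.
Step 2 (isochoric): W = 0 (constant volume).
W_total = -4818 + 0 = -4818 J.

W_total ≈ -4820 J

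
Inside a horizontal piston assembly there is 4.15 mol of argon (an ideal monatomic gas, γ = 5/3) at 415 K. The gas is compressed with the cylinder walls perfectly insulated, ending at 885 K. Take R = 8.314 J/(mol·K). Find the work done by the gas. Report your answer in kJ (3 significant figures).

W ≈ -24.3 kJ

Adiabatic ⇒ Q = 0, so W_by = −ΔU = nCᵥ(T₁ − T₂).
Cᵥ = 3R/2 = 12.47 J/(mol·K).
W = (4.15)(12.47)(415 − 885) = -24325 J.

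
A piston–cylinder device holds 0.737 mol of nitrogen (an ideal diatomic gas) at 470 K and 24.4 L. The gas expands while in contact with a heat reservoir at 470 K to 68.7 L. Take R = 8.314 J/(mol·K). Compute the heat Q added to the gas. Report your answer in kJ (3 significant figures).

Q ≈ 2.98 kJ

Isothermal ⇒ ΔU = 0, so Q = W = nRT ln(V₂/V₁).
Q = (0.737)(8.314)(470) ln(68.7/24.4) = 2880 × 1.035 = 2981 J.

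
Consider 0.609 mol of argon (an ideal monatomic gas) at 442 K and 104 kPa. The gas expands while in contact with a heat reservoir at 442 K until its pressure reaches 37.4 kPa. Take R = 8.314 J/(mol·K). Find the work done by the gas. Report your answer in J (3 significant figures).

W ≈ 2290 J

Isothermal process: W = nRT ln(V₂/V₁) = nRT ln(P₁/P₂).
W = (0.609)(8.314)(442) × ln(104/37.4)
  = 2238 × ln(2.781) = 2238 × 1.023
W_by_gas = 2289 J.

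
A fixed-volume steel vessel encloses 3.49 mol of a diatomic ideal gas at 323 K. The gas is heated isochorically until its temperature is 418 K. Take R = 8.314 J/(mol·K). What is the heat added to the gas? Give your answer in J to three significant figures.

Constant volume ⇒ W = 0, so Q = ΔU = nCᵥΔT with Cᵥ = 5R/2 = 20.79 J/(mol·K).
ΔU = (3.49)(20.79)(418 − 323) = 6891 J.

Q ≈ 6890 J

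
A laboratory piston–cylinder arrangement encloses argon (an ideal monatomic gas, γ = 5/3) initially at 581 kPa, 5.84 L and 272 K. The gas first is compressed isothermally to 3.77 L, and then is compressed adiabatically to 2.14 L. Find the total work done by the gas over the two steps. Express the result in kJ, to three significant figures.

W_total ≈ -3.82 kJ

Step 1 (isothermal): W = P₁V₁ ln(V₂/V₁) = (3393) ln(3.77/5.84) = -1485 J.
After step 1: P = 900 kPa, V = 3.77 L, T = 272 K.
Step 2 (adiabatic): W = (P₁V₁ − P₂V₂)/(γ−1) = (3393 − 4949)/0.667 = -2334 J.
W_total = -1485 − 2334 = -3819 J.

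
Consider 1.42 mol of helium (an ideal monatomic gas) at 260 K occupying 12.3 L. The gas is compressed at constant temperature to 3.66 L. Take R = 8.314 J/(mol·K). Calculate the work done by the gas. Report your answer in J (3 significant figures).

W ≈ -3720 J

Isothermal: W = nRT ln(V₂/V₁).
W = (1.42)(8.314)(260) × ln(3.66/12.3)
  = 3070 × -1.212
W_by_gas = -3721 J.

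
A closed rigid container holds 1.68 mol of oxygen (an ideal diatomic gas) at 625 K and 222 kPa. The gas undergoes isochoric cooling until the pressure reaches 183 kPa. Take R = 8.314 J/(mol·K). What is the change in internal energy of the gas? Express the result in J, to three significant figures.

Constant volume ⇒ W = 0, so Q = ΔU = nCᵥΔT with Cᵥ = 5R/2 = 20.79 J/(mol·K).
At constant V, T₂/T₁ = P₂/P₁ ⇒ ΔT = T₁(P₂/P₁ − 1) = 625·(183/222 − 1) = -109.8 K.
ΔU = (1.68)(20.79)(-109.8) = -3834 J.

ΔU ≈ -3830 J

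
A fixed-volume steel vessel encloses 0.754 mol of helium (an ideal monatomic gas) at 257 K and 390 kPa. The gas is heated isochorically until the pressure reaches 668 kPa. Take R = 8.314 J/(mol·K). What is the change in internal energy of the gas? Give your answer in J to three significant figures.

Constant volume ⇒ W = 0, so Q = ΔU = nCᵥΔT with Cᵥ = 3R/2 = 12.47 J/(mol·K).
At constant V, T₂/T₁ = P₂/P₁ ⇒ ΔT = T₁(P₂/P₁ − 1) = 257·(668/390 − 1) = 183.2 K.
ΔU = (0.754)(12.47)(183.2) = 1723 J.

ΔU ≈ 1720 J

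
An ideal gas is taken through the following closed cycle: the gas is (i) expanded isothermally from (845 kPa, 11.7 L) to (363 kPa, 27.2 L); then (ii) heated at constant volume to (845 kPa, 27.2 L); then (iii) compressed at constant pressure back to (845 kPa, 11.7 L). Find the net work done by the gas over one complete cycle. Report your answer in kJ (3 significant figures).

W_net ≈ -4.76 kJ

Leg (i): W = PᵢVᵢ ln(V_f/Vᵢ) = (9886) ln(27.2/11.7) = 8341 J.
Leg (ii): W = 0.
Leg (iii): W = PΔV = (845)(11.7 − 27.2) = -13098 J.
W_net = 8341 − 13098 = -4757 J.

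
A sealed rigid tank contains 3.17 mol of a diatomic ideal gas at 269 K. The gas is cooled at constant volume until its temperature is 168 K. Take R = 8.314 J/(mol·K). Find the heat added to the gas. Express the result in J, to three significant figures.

Q ≈ -6650 J

Constant volume ⇒ W = 0, so Q = ΔU = nCᵥΔT with Cᵥ = 5R/2 = 20.79 J/(mol·K).
ΔU = (3.17)(20.79)(168 − 269) = -6655 J.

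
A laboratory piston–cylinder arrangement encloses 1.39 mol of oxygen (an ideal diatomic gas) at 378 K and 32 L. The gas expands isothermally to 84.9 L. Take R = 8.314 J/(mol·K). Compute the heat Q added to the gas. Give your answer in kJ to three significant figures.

Isothermal ⇒ ΔU = 0, so Q = W = nRT ln(V₂/V₁).
Q = (1.39)(8.314)(378) ln(84.9/32) = 4368 × 0.9757 = 4262 J.

Q ≈ 4.26 kJ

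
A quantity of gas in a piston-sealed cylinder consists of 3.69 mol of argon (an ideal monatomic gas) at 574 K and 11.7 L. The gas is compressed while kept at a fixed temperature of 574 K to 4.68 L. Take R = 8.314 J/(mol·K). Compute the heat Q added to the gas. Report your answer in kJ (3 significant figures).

Q ≈ -16.1 kJ

Isothermal ⇒ ΔU = 0, so Q = W = nRT ln(V₂/V₁).
Q = (3.69)(8.314)(574) ln(4.68/11.7) = 17610 × -0.9163 = -16135 J.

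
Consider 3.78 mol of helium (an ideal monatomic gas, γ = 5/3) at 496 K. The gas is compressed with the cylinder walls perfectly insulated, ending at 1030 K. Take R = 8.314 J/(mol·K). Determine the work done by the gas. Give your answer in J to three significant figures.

W ≈ -25200 J

Adiabatic ⇒ Q = 0, so W_by = −ΔU = nCᵥ(T₁ − T₂).
Cᵥ = 3R/2 = 12.47 J/(mol·K).
W = (3.78)(12.47)(496 − 1030) = -25173 J.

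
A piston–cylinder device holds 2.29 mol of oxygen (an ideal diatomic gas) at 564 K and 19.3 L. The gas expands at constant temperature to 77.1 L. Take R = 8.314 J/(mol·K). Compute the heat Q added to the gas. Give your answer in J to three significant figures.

Isothermal ⇒ ΔU = 0, so Q = W = nRT ln(V₂/V₁).
Q = (2.29)(8.314)(564) ln(77.1/19.3) = 10738 × 1.385 = 14872 J.

Q ≈ 14900 J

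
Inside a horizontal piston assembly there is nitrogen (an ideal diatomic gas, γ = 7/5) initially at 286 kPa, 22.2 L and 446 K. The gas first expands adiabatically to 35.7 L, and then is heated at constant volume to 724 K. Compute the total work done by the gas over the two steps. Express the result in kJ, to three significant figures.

Step 1 (adiabatic): W = (P₁V₁ − P₂V₂)/(γ−1) = (6349 − 5250)/0.4 = 2747 J.
Step 2 (isochoric): W = 0 (constant volume).
W_total = 2747 + 0 = 2747 J.

W_total ≈ 2.75 kJ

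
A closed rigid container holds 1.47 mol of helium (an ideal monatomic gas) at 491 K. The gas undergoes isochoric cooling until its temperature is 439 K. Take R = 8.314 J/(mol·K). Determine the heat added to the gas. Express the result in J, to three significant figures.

Constant volume ⇒ W = 0, so Q = ΔU = nCᵥΔT with Cᵥ = 3R/2 = 12.47 J/(mol·K).
ΔU = (1.47)(12.47)(439 − 491) = -953.3 J.

Q ≈ -953 J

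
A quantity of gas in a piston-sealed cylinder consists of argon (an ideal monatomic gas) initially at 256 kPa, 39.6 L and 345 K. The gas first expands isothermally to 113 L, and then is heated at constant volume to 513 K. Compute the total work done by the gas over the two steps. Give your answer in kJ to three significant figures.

W_total ≈ 10.6 kJ

Step 1 (isothermal): W = P₁V₁ ln(V₂/V₁) = (10138) ln(113/39.6) = 10630 J.
Step 2 (isochoric): W = 0 (constant volume).
W_total = 10630 + 0 = 10630 J.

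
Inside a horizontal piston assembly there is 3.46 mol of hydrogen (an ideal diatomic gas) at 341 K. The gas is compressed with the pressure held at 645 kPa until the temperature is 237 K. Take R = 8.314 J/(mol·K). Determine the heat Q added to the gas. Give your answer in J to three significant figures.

Isobaric: W = nRΔT = (3.46)(8.314)(-104) = -2992 J.
ΔU = nCᵥΔT with Cᵥ = 5R/2: ΔU = (3.46)(20.79)(-104) = -7479 J.
Q = ΔU + W = -7479 − 2992 = -10471 J.

Q ≈ -10500 J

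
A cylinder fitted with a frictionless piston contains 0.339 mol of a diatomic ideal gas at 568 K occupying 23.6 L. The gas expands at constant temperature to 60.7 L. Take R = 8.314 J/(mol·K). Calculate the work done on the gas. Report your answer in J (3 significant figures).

Isothermal: W = nRT ln(V₂/V₁).
W = (0.339)(8.314)(568) × ln(60.7/23.6)
  = 1601 × 0.9447
W_by_gas = 1512 J; work on gas = −W_by = -1512 J.

W ≈ -1510 J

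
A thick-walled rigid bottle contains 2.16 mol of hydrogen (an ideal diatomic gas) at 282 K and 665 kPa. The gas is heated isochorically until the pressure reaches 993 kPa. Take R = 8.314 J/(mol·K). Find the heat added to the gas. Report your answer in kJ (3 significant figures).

Constant volume ⇒ W = 0, so Q = ΔU = nCᵥΔT with Cᵥ = 5R/2 = 20.79 J/(mol·K).
At constant V, T₂/T₁ = P₂/P₁ ⇒ ΔT = T₁(P₂/P₁ − 1) = 282·(993/665 − 1) = 139.1 K.
ΔU = (2.16)(20.79)(139.1) = 6245 J.

Q ≈ 6.24 kJ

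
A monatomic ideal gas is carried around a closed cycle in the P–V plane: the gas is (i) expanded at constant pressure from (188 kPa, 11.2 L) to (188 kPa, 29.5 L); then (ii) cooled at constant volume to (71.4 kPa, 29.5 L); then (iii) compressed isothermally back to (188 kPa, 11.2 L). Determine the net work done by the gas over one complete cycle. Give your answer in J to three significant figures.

W_net ≈ 1400 J

Leg (i): W = PΔV = (188)(29.5 − 11.2) = 3440 J.
Leg (ii): W = 0.
Leg (iii): W = PᵢVᵢ ln(V_f/Vᵢ) = (2106) ln(11.2/29.5) = -2040 J.
W_net = 3440 − 2040 = 1400 J.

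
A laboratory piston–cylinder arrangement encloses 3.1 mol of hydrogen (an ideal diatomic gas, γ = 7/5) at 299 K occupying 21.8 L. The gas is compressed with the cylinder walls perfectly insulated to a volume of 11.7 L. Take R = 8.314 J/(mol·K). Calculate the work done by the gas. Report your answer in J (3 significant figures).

W ≈ -5450 J

Adiabatic: TV^(γ−1) = const with γ = 7/5.
T₂ = T₁ (V₁/V₂)^(γ−1) = 299 × (21.8/11.7)^0.4 = 299 × 1.283 = 383.5 K.
W_by = nCᵥ(T₁ − T₂) = (3.1)(20.79)(299 − 383.5) = -5445 J.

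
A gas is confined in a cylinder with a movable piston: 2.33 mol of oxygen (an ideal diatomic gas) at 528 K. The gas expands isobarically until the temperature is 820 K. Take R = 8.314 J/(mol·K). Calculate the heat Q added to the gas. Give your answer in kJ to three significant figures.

Q ≈ 19.8 kJ

Isobaric: W = nRΔT = (2.33)(8.314)(292) = 5657 J.
ΔU = nCᵥΔT with Cᵥ = 5R/2: ΔU = (2.33)(20.79)(292) = 14141 J.
Q = ΔU + W = 14141 + 5657 = 19798 J.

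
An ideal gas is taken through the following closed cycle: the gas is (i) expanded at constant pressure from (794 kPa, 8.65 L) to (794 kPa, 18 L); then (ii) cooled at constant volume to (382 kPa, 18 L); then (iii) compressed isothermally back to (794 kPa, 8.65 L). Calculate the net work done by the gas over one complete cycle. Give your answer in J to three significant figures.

W_net ≈ 2390 J

Leg (i): W = PΔV = (794)(18 − 8.65) = 7424 J.
Leg (ii): W = 0.
Leg (iii): W = PᵢVᵢ ln(V_f/Vᵢ) = (6876) ln(8.65/18) = -5039 J.
W_net = 7424 − 5039 = 2385 J.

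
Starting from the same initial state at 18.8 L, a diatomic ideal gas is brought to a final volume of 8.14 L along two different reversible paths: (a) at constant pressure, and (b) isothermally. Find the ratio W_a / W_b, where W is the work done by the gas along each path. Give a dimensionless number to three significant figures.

W_a / W_b ≈ 0.677

Path (a) isobaric: W = P₁(V₂ − V₁) → W_a/(P₁V₁) = -0.567.
Path (b) isothermal: W = P₁V₁ ln(V₂/V₁) → W_b/(P₁V₁) = -0.8371.
W_a / W_b = -0.567 / -0.8371 = 0.6774.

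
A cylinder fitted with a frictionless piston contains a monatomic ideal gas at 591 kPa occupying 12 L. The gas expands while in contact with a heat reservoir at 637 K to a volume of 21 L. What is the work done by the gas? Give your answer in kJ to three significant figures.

Isothermal: W = nRT ln(V₂/V₁) = P₁V₁ ln(V₂/V₁).
P₁V₁ = (591 kPa)(12 L) = 7092 J.
W = 7092 × ln(21/12) = 7092 × 0.5596
W_by_gas = 3969 J.

W ≈ 3.97 kJ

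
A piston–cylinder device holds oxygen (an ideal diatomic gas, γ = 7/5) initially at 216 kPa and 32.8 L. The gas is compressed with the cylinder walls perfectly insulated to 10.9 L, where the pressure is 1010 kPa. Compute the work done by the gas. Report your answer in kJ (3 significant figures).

Adiabatic: W = (P₁V₁ − P₂V₂)/(γ − 1) with γ = 7/5.
P₁V₁ = 7085 J, P₂V₂ = 11009 J.
W = (7085 − 11009) / 0.4 = -9811 J.

W ≈ -9.81 kJ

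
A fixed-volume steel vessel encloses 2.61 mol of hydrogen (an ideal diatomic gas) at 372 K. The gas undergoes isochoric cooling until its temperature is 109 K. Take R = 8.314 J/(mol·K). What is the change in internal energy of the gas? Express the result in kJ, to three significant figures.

Constant volume ⇒ W = 0, so Q = ΔU = nCᵥΔT with Cᵥ = 5R/2 = 20.79 J/(mol·K).
ΔU = (2.61)(20.79)(109 − 372) = -14267 J.

ΔU ≈ -14.3 kJ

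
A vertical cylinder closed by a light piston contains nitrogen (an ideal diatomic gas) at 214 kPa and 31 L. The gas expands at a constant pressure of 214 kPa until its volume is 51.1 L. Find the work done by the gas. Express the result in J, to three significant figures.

W ≈ 4300 J

Isobaric: W = P ΔV.
W = (214 kPa)(51.1 − 31 L) = (214)(20.1) = 4301 J.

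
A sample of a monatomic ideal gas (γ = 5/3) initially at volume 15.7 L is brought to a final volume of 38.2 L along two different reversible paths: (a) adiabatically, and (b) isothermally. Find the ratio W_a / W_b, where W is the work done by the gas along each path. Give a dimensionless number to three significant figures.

Path (a) adiabatic: W = P₁V₁(1 − (V₁/V₂)^(γ−1))/(γ−1) → W_a/(P₁V₁) = 0.6708.
Path (b) isothermal: W = P₁V₁ ln(V₂/V₁) → W_b/(P₁V₁) = 0.8892.
W_a / W_b = 0.6708 / 0.8892 = 0.7544.

W_a / W_b ≈ 0.754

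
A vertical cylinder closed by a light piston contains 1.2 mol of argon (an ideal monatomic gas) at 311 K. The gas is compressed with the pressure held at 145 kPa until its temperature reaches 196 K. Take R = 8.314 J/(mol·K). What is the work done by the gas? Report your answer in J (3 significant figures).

W ≈ -1150 J

Isobaric: W = P ΔV = nR ΔT.
W = (1.2)(8.314)(196 − 311) = -1147 J.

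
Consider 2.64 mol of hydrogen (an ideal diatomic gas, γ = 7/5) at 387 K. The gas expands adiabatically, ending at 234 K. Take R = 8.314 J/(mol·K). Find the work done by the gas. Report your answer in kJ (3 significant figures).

W ≈ 8.40 kJ

Adiabatic ⇒ Q = 0, so W_by = −ΔU = nCᵥ(T₁ − T₂).
Cᵥ = 5R/2 = 20.79 J/(mol·K).
W = (2.64)(20.79)(387 − 234) = 8395 J.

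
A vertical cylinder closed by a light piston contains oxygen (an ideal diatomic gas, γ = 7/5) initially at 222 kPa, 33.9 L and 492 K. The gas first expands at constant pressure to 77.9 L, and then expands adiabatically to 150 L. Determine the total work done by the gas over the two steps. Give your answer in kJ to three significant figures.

W_total ≈ 19.7 kJ

Step 1 (isobaric): W = PΔV = (222 kPa)(77.9 − 33.9 L) = 9768 J.
After step 1: P = 222 kPa, V = 77.9 L, T = 1131 K.
Step 2 (adiabatic): W = (P₁V₁ − P₂V₂)/(γ−1) = (17294 − 13307)/0.4 = 9968 J.
W_total = 9768 + 9968 = 19736 J.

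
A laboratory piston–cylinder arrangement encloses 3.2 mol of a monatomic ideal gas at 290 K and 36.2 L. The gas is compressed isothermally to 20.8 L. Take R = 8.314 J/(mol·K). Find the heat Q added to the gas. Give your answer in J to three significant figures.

Q ≈ -4280 J

Isothermal ⇒ ΔU = 0, so Q = W = nRT ln(V₂/V₁).
Q = (3.2)(8.314)(290) ln(20.8/36.2) = 7715 × -0.5541 = -4275 J.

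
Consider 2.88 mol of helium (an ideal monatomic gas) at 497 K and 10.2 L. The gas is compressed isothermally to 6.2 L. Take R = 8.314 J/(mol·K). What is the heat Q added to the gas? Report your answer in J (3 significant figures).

Isothermal ⇒ ΔU = 0, so Q = W = nRT ln(V₂/V₁).
Q = (2.88)(8.314)(497) ln(6.2/10.2) = 11900 × -0.4978 = -5924 J.

Q ≈ -5920 J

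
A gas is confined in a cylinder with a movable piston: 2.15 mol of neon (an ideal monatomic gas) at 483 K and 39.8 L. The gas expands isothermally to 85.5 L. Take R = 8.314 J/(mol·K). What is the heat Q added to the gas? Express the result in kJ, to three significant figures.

Q ≈ 6.60 kJ

Isothermal ⇒ ΔU = 0, so Q = W = nRT ln(V₂/V₁).
Q = (2.15)(8.314)(483) ln(85.5/39.8) = 8634 × 0.7646 = 6602 J.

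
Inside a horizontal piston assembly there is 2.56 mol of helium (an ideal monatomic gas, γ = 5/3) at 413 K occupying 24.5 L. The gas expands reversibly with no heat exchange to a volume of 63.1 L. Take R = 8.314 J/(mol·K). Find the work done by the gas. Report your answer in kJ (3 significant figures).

W ≈ 6.17 kJ

Adiabatic: TV^(γ−1) = const with γ = 5/3.
T₂ = T₁ (V₁/V₂)^(γ−1) = 413 × (24.5/63.1)^0.667 = 413 × 0.5322 = 219.8 K.
W_by = nCᵥ(T₁ − T₂) = (2.56)(12.47)(413 − 219.8) = 6168 J.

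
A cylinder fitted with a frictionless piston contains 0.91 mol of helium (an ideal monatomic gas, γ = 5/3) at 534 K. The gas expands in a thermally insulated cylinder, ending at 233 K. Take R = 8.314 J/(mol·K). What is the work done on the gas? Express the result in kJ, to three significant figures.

Adiabatic ⇒ Q = 0, so W_by = −ΔU = nCᵥ(T₁ − T₂).
Cᵥ = 3R/2 = 12.47 J/(mol·K).
W = (0.91)(12.47)(534 − 233) = 3416 J.
Work on gas = −W_by = -3416 J.

W ≈ -3.42 kJ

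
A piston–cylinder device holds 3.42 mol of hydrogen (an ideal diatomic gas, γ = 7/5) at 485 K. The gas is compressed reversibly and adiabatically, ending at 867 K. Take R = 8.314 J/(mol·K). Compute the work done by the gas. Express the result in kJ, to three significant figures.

Adiabatic ⇒ Q = 0, so W_by = −ΔU = nCᵥ(T₁ − T₂).
Cᵥ = 5R/2 = 20.79 J/(mol·K).
W = (3.42)(20.79)(485 − 867) = -27154 J.

W ≈ -27.2 kJ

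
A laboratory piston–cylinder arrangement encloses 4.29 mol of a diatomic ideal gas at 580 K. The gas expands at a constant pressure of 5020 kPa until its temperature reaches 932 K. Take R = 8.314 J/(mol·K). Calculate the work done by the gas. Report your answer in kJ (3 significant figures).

W ≈ 12.6 kJ

Isobaric: W = P ΔV = nR ΔT.
W = (4.29)(8.314)(932 − 580) = 12555 J.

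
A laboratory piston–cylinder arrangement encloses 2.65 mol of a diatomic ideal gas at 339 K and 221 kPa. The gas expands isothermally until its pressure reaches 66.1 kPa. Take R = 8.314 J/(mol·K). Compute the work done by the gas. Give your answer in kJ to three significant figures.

Isothermal process: W = nRT ln(V₂/V₁) = nRT ln(P₁/P₂).
W = (2.65)(8.314)(339) × ln(221/66.1)
  = 7469 × ln(3.343) = 7469 × 1.207
W_by_gas = 9015 J.

W ≈ 9.01 kJ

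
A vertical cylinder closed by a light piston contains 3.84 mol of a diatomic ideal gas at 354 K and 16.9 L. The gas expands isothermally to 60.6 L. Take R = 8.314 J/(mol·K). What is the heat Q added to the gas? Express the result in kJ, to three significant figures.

Q ≈ 14.4 kJ

Isothermal ⇒ ΔU = 0, so Q = W = nRT ln(V₂/V₁).
Q = (3.84)(8.314)(354) ln(60.6/16.9) = 11302 × 1.277 = 14432 J.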